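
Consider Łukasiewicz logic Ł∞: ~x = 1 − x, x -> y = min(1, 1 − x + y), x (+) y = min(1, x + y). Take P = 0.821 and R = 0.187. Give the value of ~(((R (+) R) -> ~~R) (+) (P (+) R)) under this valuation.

0.000

R (+) R = min(1, 0.187 + 0.187) = min(1, 0.374) = 0.374
~R = 1 − 0.187 = 0.813
~~R = 1 − 0.813 = 0.187
(R (+) R) -> ~~R = min(1, 1 − 0.374 + 0.187) = min(1, 0.813) = 0.813
P (+) R = min(1, 0.821 + 0.187) = min(1, 1.008) = 1.000
((R (+) R) -> ~~R) (+) (P (+) R) = min(1, 0.813 + 1.000) = min(1, 1.813) = 1.000
~(((R (+) R) -> ~~R) (+) (P (+) R)) = 1 − 1.000 = 0.000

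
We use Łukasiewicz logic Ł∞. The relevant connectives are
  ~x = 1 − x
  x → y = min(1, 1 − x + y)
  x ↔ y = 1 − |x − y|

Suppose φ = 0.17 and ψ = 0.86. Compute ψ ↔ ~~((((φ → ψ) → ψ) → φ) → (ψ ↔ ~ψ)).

0.89

φ → ψ = min(1, 1 − 0.17 + 0.86) = min(1, 1.69) = 1.00
(φ → ψ) → ψ = min(1, 1 − 1.00 + 0.86) = min(1, 0.86) = 0.86
((φ → ψ) → ψ) → φ = min(1, 1 − 0.86 + 0.17) = min(1, 0.31) = 0.31
~ψ = 1 − 0.86 = 0.14
ψ ↔ ~ψ = 1 − |0.86 − 0.14| = 1 − 0.72 = 0.28
(((φ → ψ) → ψ) → φ) → (ψ ↔ ~ψ) = min(1, 1 − 0.31 + 0.28) = min(1, 0.97) = 0.97
~((((φ → ψ) → ψ) → φ) → (ψ ↔ ~ψ)) = 1 − 0.97 = 0.03
~~((((φ → ψ) → ψ) → φ) → (ψ ↔ ~ψ)) = 1 − 0.03 = 0.97
ψ ↔ ~~((((φ → ψ) → ψ) → φ) → (ψ ↔ ~ψ)) = 1 − |0.86 − 0.97| = 1 − 0.11 = 0.89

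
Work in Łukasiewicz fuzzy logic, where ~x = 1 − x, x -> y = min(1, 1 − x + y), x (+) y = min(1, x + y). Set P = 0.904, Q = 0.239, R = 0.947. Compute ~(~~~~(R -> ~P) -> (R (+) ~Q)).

~P = 1 − 0.904 = 0.096
R -> ~P = min(1, 1 − 0.947 + 0.096) = min(1, 0.149) = 0.149
~(R -> ~P) = 1 − 0.149 = 0.851
~~(R -> ~P) = 1 − 0.851 = 0.149
~~~(R -> ~P) = 1 − 0.149 = 0.851
~~~~(R -> ~P) = 1 − 0.851 = 0.149
~Q = 1 − 0.239 = 0.761
R (+) ~Q = min(1, 0.947 + 0.761) = min(1, 1.708) = 1.000
~~~~(R -> ~P) -> (R (+) ~Q) = min(1, 1 − 0.149 + 1.000) = min(1, 1.851) = 1.000
~(~~~~(R -> ~P) -> (R (+) ~Q)) = 1 − 1.000 = 0.000

0.000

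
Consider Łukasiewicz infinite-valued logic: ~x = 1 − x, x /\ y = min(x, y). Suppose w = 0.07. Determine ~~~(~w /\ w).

~w = 1 − 0.07 = 0.93
~w /\ w = min(0.93, 0.07) = 0.07
~(~w /\ w) = 1 − 0.07 = 0.93
~~(~w /\ w) = 1 − 0.93 = 0.07
~~~(~w /\ w) = 1 − 0.07 = 0.93

0.93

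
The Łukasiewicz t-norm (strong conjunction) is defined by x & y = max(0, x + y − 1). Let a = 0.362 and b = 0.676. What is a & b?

0.038

a & b = max(0, 0.362 + 0.676 − 1) = max(0, 0.038) = 0.038
For comparison, the Gödel (minimum) t-norm min(x, y) would give 0.362.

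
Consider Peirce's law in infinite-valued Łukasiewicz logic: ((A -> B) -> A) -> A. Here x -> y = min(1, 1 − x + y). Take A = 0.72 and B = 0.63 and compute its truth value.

A -> B = min(1, 1 − 0.72 + 0.63) = min(1, 0.91) = 0.91
(A -> B) -> A = min(1, 1 − 0.91 + 0.72) = min(1, 0.81) = 0.81
((A -> B) -> A) -> A = min(1, 1 − 0.81 + 0.72) = min(1, 0.91) = 0.91
(The value 0.91 < 1 shows this instance is not satisfied; not a Ł∞-tautology in general.)

0.91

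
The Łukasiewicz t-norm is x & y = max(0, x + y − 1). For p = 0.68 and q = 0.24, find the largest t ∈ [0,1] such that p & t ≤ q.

The residuum of the Łukasiewicz t-norm gives the supremum: min(1, 1 − 0.68 + 0.24).
1 − 0.68 + 0.24 = 0.56, so t = min(1, 0.56) = 0.56.
Check: 0.68 & 0.56 = max(0, 0.24) = 0.24 ≤ 0.24.

0.56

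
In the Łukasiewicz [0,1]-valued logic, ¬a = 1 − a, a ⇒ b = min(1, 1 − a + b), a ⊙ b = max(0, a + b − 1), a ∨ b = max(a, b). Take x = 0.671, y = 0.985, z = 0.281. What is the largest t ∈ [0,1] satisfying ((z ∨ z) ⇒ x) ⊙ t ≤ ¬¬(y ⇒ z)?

z ∨ z = max(0.281, 0.281) = 0.281
(z ∨ z) ⇒ x = min(1, 1 − 0.281 + 0.671) = min(1, 1.390) = 1.000
So the left factor is (z ∨ z) ⇒ x = 1.000.
y ⇒ z = min(1, 1 − 0.985 + 0.281) = min(1, 0.296) = 0.296
¬(y ⇒ z) = 1 − 0.296 = 0.704
¬¬(y ⇒ z) = 1 − 0.704 = 0.296
So the right-hand bound is ¬¬(y ⇒ z) = 0.296.
The residuum of the Łukasiewicz t-norm gives the supremum: min(1, 1 − 1.000 + 0.296).
1 − 1.000 + 0.296 = 0.296, so t = min(1, 0.296) = 0.296.
Check: 1.000 ⊙ 0.296 = max(0, 0.296) = 0.296 ≤ 0.296.

0.296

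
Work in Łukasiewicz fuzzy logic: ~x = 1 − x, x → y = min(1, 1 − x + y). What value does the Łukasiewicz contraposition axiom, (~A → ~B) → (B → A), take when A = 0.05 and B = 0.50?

~A = 1 − 0.05 = 0.95
~B = 1 − 0.50 = 0.50
~A → ~B = min(1, 1 − 0.95 + 0.50) = min(1, 0.55) = 0.55
B → A = min(1, 1 − 0.50 + 0.05) = min(1, 0.55) = 0.55
(~A → ~B) → (B → A) = min(1, 1 − 0.55 + 0.55) = min(1, 1.00) = 1.00
(As expected: an axiom of Ł∞, always 1.)

1.00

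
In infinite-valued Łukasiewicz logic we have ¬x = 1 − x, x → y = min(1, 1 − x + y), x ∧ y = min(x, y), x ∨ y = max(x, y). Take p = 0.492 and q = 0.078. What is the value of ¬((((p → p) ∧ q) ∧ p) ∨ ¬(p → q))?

p → p = min(1, 1 − 0.492 + 0.492) = min(1, 1.000) = 1.000
(p → p) ∧ q = min(1.000, 0.078) = 0.078
((p → p) ∧ q) ∧ p = min(0.078, 0.492) = 0.078
p → q = min(1, 1 − 0.492 + 0.078) = min(1, 0.586) = 0.586
¬(p → q) = 1 − 0.586 = 0.414
(((p → p) ∧ q) ∧ p) ∨ ¬(p → q) = max(0.078, 0.414) = 0.414
¬((((p → p) ∧ q) ∧ p) ∨ ¬(p → q)) = 1 − 0.414 = 0.586

0.586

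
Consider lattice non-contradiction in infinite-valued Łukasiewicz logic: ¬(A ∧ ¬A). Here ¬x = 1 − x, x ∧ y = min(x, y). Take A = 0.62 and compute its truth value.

0.62

¬A = 1 − 0.62 = 0.38
A ∧ ¬A = min(0.62, 0.38) = 0.38
¬(A ∧ ¬A) = 1 − 0.38 = 0.62
(The value 0.62 < 1 shows this instance is not satisfied; not a Ł∞-tautology — its value is 1 − min(a, 1−a).)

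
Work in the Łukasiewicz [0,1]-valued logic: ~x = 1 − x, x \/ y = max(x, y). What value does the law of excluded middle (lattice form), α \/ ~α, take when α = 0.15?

~α = 1 − 0.15 = 0.85
α \/ ~α = max(0.15, 0.85) = 0.85
(The value 0.85 < 1 shows this instance is not satisfied; not a Ł∞-tautology — its value is max(a, 1−a).)

0.85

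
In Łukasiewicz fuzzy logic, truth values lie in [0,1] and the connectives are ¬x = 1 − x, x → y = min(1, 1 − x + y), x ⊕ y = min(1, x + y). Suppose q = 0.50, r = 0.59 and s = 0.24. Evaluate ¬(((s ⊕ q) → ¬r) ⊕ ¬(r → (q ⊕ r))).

s ⊕ q = min(1, 0.24 + 0.50) = min(1, 0.74) = 0.74
¬r = 1 − 0.59 = 0.41
(s ⊕ q) → ¬r = min(1, 1 − 0.74 + 0.41) = min(1, 0.67) = 0.67
q ⊕ r = min(1, 0.50 + 0.59) = min(1, 1.09) = 1.00
r → (q ⊕ r) = min(1, 1 − 0.59 + 1.00) = min(1, 1.41) = 1.00
¬(r → (q ⊕ r)) = 1 − 1.00 = 0.00
((s ⊕ q) → ¬r) ⊕ ¬(r → (q ⊕ r)) = min(1, 0.67 + 0.00) = min(1, 0.67) = 0.67
¬(((s ⊕ q) → ¬r) ⊕ ¬(r → (q ⊕ r))) = 1 − 0.67 = 0.33

0.33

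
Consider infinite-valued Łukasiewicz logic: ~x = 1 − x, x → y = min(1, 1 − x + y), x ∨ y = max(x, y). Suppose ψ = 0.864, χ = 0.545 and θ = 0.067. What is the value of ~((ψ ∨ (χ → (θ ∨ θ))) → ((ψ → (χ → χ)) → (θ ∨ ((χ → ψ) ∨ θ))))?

θ ∨ θ = max(0.067, 0.067) = 0.067
χ → (θ ∨ θ) = min(1, 1 − 0.545 + 0.067) = min(1, 0.522) = 0.522
ψ ∨ (χ → (θ ∨ θ)) = max(0.864, 0.522) = 0.864
χ → χ = min(1, 1 − 0.545 + 0.545) = min(1, 1.000) = 1.000
ψ → (χ → χ) = min(1, 1 − 0.864 + 1.000) = min(1, 1.136) = 1.000
χ → ψ = min(1, 1 − 0.545 + 0.864) = min(1, 1.319) = 1.000
(χ → ψ) ∨ θ = max(1.000, 0.067) = 1.000
θ ∨ ((χ → ψ) ∨ θ) = max(0.067, 1.000) = 1.000
(ψ → (χ → χ)) → (θ ∨ ((χ → ψ) ∨ θ)) = min(1, 1 − 1.000 + 1.000) = min(1, 1.000) = 1.000
(ψ ∨ (χ → (θ ∨ θ))) → ((ψ → (χ → χ)) → (θ ∨ ((χ → ψ) ∨ θ))) = min(1, 1 − 0.864 + 1.000) = min(1, 1.136) = 1.000
~((ψ ∨ (χ → (θ ∨ θ))) → ((ψ → (χ → χ)) → (θ ∨ ((χ → ψ) ∨ θ)))) = 1 − 1.000 = 0.000

0.000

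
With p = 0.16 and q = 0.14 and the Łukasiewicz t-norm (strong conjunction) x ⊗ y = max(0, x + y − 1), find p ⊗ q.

0.00

p ⊗ q = max(0, 0.16 + 0.14 − 1) = max(0, -0.70) = 0.00
For comparison, the Gödel (minimum) t-norm min(x, y) would give 0.14.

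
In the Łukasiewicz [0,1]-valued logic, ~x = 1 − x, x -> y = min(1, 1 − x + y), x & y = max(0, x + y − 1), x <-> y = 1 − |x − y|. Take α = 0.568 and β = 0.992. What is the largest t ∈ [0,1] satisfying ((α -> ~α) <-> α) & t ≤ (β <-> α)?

~α = 1 − 0.568 = 0.432
α -> ~α = min(1, 1 − 0.568 + 0.432) = min(1, 0.864) = 0.864
(α -> ~α) <-> α = 1 − |0.864 − 0.568| = 1 − 0.296 = 0.704
So the left factor is (α -> ~α) <-> α = 0.704.
β <-> α = 1 − |0.992 − 0.568| = 1 − 0.424 = 0.576
So the right-hand bound is β <-> α = 0.576.
The residuum of the Łukasiewicz t-norm gives the supremum: min(1, 1 − 0.704 + 0.576).
1 − 0.704 + 0.576 = 0.872, so t = min(1, 0.872) = 0.872.
Check: 0.704 & 0.872 = max(0, 0.576) = 0.576 ≤ 0.576.

0.872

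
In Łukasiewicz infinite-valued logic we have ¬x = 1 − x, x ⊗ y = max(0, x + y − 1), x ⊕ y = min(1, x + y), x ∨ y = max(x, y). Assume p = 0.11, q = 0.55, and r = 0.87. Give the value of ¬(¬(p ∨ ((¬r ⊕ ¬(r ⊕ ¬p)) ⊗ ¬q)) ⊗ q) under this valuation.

0.56

¬r = 1 − 0.87 = 0.13
¬p = 1 − 0.11 = 0.89
r ⊕ ¬p = min(1, 0.87 + 0.89) = min(1, 1.76) = 1.00
¬(r ⊕ ¬p) = 1 − 1.00 = 0.00
¬r ⊕ ¬(r ⊕ ¬p) = min(1, 0.13 + 0.00) = min(1, 0.13) = 0.13
¬q = 1 − 0.55 = 0.45
(¬r ⊕ ¬(r ⊕ ¬p)) ⊗ ¬q = max(0, 0.13 + 0.45 − 1) = max(0, -0.42) = 0.00
p ∨ ((¬r ⊕ ¬(r ⊕ ¬p)) ⊗ ¬q) = max(0.11, 0.00) = 0.11
¬(p ∨ ((¬r ⊕ ¬(r ⊕ ¬p)) ⊗ ¬q)) = 1 − 0.11 = 0.89
¬(p ∨ ((¬r ⊕ ¬(r ⊕ ¬p)) ⊗ ¬q)) ⊗ q = max(0, 0.89 + 0.55 − 1) = max(0, 0.44) = 0.44
¬(¬(p ∨ ((¬r ⊕ ¬(r ⊕ ¬p)) ⊗ ¬q)) ⊗ q) = 1 − 0.44 = 0.56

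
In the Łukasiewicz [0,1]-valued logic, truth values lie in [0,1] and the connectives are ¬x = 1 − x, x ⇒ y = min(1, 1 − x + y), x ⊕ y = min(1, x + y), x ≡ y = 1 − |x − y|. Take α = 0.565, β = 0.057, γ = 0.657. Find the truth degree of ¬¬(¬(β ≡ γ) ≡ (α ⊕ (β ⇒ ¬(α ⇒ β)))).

0.600

β ≡ γ = 1 − |0.057 − 0.657| = 1 − 0.600 = 0.400
¬(β ≡ γ) = 1 − 0.400 = 0.600
α ⇒ β = min(1, 1 − 0.565 + 0.057) = min(1, 0.492) = 0.492
¬(α ⇒ β) = 1 − 0.492 = 0.508
β ⇒ ¬(α ⇒ β) = min(1, 1 − 0.057 + 0.508) = min(1, 1.451) = 1.000
α ⊕ (β ⇒ ¬(α ⇒ β)) = min(1, 0.565 + 1.000) = min(1, 1.565) = 1.000
¬(β ≡ γ) ≡ (α ⊕ (β ⇒ ¬(α ⇒ β))) = 1 − |0.600 − 1.000| = 1 − 0.400 = 0.600
¬(¬(β ≡ γ) ≡ (α ⊕ (β ⇒ ¬(α ⇒ β)))) = 1 − 0.600 = 0.400
¬¬(¬(β ≡ γ) ≡ (α ⊕ (β ⇒ ¬(α ⇒ β)))) = 1 − 0.400 = 0.600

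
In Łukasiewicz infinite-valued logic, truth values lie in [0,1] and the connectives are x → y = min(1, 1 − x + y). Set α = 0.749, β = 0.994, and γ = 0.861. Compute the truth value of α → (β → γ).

1.000

β → γ = min(1, 1 − 0.994 + 0.861) = min(1, 0.867) = 0.867
α → (β → γ) = min(1, 1 − 0.749 + 0.867) = min(1, 1.118) = 1.000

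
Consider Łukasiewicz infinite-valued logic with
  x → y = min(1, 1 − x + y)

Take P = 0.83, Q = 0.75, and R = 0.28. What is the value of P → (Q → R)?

Q → R = min(1, 1 − 0.75 + 0.28) = min(1, 0.53) = 0.53
P → (Q → R) = min(1, 1 − 0.83 + 0.53) = min(1, 0.70) = 0.70

0.70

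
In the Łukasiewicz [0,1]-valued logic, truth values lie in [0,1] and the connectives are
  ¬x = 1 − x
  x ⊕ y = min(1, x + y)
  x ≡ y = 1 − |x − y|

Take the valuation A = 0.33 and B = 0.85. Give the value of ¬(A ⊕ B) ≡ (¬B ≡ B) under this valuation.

0.70

A ⊕ B = min(1, 0.33 + 0.85) = min(1, 1.18) = 1.00
¬(A ⊕ B) = 1 − 1.00 = 0.00
¬B = 1 − 0.85 = 0.15
¬B ≡ B = 1 − |0.15 − 0.85| = 1 − 0.70 = 0.30
¬(A ⊕ B) ≡ (¬B ≡ B) = 1 − |0.00 − 0.30| = 1 − 0.30 = 0.70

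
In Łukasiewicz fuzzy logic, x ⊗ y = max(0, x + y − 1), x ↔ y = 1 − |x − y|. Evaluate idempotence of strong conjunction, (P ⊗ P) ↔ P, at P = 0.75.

P ⊗ P = max(0, 0.75 + 0.75 − 1) = max(0, 0.50) = 0.50
(P ⊗ P) ↔ P = 1 − |0.50 − 0.75| = 1 − 0.25 = 0.75
(The value 0.75 < 1 shows this instance is not satisfied; fails in Ł∞ since a ⊗ a = max(0, 2a−1) ≠ a in general.)

0.75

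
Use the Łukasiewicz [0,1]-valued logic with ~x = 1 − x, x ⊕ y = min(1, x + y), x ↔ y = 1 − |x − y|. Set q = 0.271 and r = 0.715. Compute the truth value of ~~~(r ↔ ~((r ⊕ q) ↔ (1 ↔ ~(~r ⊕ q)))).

r ⊕ q = min(1, 0.715 + 0.271) = min(1, 0.986) = 0.986
~r = 1 − 0.715 = 0.285
~r ⊕ q = min(1, 0.285 + 0.271) = min(1, 0.556) = 0.556
~(~r ⊕ q) = 1 − 0.556 = 0.444
1 ↔ ~(~r ⊕ q) = 1 − |1.000 − 0.444| = 1 − 0.556 = 0.444
(r ⊕ q) ↔ (1 ↔ ~(~r ⊕ q)) = 1 − |0.986 − 0.444| = 1 − 0.542 = 0.458
~((r ⊕ q) ↔ (1 ↔ ~(~r ⊕ q))) = 1 − 0.458 = 0.542
r ↔ ~((r ⊕ q) ↔ (1 ↔ ~(~r ⊕ q))) = 1 − |0.715 − 0.542| = 1 − 0.173 = 0.827
~(r ↔ ~((r ⊕ q) ↔ (1 ↔ ~(~r ⊕ q)))) = 1 − 0.827 = 0.173
~~(r ↔ ~((r ⊕ q) ↔ (1 ↔ ~(~r ⊕ q)))) = 1 − 0.173 = 0.827
~~~(r ↔ ~((r ⊕ q) ↔ (1 ↔ ~(~r ⊕ q)))) = 1 − 0.827 = 0.173

0.173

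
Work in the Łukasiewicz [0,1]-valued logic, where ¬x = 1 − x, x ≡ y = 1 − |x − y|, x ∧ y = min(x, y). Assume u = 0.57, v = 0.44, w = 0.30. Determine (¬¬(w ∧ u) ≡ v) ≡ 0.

0.14

w ∧ u = min(0.30, 0.57) = 0.30
¬(w ∧ u) = 1 − 0.30 = 0.70
¬¬(w ∧ u) = 1 − 0.70 = 0.30
¬¬(w ∧ u) ≡ v = 1 − |0.30 − 0.44| = 1 − 0.14 = 0.86
(¬¬(w ∧ u) ≡ v) ≡ 0 = 1 − |0.86 − 0.00| = 1 − 0.86 = 0.14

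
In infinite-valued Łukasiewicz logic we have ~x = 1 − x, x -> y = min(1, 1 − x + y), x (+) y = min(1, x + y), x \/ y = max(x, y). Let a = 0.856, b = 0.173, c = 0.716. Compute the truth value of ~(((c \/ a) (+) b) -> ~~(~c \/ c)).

c \/ a = max(0.716, 0.856) = 0.856
(c \/ a) (+) b = min(1, 0.856 + 0.173) = min(1, 1.029) = 1.000
~c = 1 − 0.716 = 0.284
~c \/ c = max(0.284, 0.716) = 0.716
~(~c \/ c) = 1 − 0.716 = 0.284
~~(~c \/ c) = 1 − 0.284 = 0.716
((c \/ a) (+) b) -> ~~(~c \/ c) = min(1, 1 − 1.000 + 0.716) = min(1, 0.716) = 0.716
~(((c \/ a) (+) b) -> ~~(~c \/ c)) = 1 − 0.716 = 0.284

0.284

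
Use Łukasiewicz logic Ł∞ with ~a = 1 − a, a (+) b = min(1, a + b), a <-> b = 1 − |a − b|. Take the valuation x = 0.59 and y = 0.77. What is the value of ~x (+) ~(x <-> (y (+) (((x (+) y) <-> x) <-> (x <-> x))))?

0.82

~x = 1 − 0.59 = 0.41
x (+) y = min(1, 0.59 + 0.77) = min(1, 1.36) = 1.00
(x (+) y) <-> x = 1 − |1.00 − 0.59| = 1 − 0.41 = 0.59
x <-> x = 1 − |0.59 − 0.59| = 1 − 0.00 = 1.00
((x (+) y) <-> x) <-> (x <-> x) = 1 − |0.59 − 1.00| = 1 − 0.41 = 0.59
y (+) (((x (+) y) <-> x) <-> (x <-> x)) = min(1, 0.77 + 0.59) = min(1, 1.36) = 1.00
x <-> (y (+) (((x (+) y) <-> x) <-> (x <-> x))) = 1 − |0.59 − 1.00| = 1 − 0.41 = 0.59
~(x <-> (y (+) (((x (+) y) <-> x) <-> (x <-> x)))) = 1 − 0.59 = 0.41
~x (+) ~(x <-> (y (+) (((x (+) y) <-> x) <-> (x <-> x)))) = min(1, 0.41 + 0.41) = min(1, 0.82) = 0.82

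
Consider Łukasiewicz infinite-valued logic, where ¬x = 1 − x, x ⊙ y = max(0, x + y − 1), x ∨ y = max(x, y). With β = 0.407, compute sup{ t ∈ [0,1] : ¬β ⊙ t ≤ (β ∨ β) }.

¬β = 1 − 0.407 = 0.593
So the left factor is ¬β = 0.593.
β ∨ β = max(0.407, 0.407) = 0.407
So the right-hand bound is β ∨ β = 0.407.
The residuum of the Łukasiewicz t-norm gives the supremum: min(1, 1 − 0.593 + 0.407).
1 − 0.593 + 0.407 = 0.814, so t = min(1, 0.814) = 0.814.
Check: 0.593 ⊙ 0.814 = max(0, 0.407) = 0.407 ≤ 0.407.

0.814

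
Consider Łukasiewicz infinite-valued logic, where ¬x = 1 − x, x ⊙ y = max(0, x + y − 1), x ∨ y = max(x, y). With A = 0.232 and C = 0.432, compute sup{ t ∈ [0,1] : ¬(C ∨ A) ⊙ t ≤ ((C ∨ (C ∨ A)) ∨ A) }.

0.864

C ∨ A = max(0.432, 0.232) = 0.432
¬(C ∨ A) = 1 − 0.432 = 0.568
So the left factor is ¬(C ∨ A) = 0.568.
C ∨ (C ∨ A) = max(0.432, 0.432) = 0.432
(C ∨ (C ∨ A)) ∨ A = max(0.432, 0.232) = 0.432
So the right-hand bound is (C ∨ (C ∨ A)) ∨ A = 0.432.
The residuum of the Łukasiewicz t-norm gives the supremum: min(1, 1 − 0.568 + 0.432).
1 − 0.568 + 0.432 = 0.864, so t = min(1, 0.864) = 0.864.
Check: 0.568 ⊙ 0.864 = max(0, 0.432) = 0.432 ≤ 0.432.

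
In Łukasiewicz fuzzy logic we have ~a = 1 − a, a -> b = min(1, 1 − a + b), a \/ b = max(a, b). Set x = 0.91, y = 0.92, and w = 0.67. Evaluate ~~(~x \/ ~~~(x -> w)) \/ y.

0.92

~x = 1 − 0.91 = 0.09
x -> w = min(1, 1 − 0.91 + 0.67) = min(1, 0.76) = 0.76
~(x -> w) = 1 − 0.76 = 0.24
~~(x -> w) = 1 − 0.24 = 0.76
~~~(x -> w) = 1 − 0.76 = 0.24
~x \/ ~~~(x -> w) = max(0.09, 0.24) = 0.24
~(~x \/ ~~~(x -> w)) = 1 − 0.24 = 0.76
~~(~x \/ ~~~(x -> w)) = 1 − 0.76 = 0.24
~~(~x \/ ~~~(x -> w)) \/ y = max(0.24, 0.92) = 0.92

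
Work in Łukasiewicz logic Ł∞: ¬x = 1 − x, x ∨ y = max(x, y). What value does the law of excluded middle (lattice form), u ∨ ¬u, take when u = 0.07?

¬u = 1 − 0.07 = 0.93
u ∨ ¬u = max(0.07, 0.93) = 0.93
(The value 0.93 < 1 shows this instance is not satisfied; not a Ł∞-tautology — its value is max(a, 1−a).)

0.93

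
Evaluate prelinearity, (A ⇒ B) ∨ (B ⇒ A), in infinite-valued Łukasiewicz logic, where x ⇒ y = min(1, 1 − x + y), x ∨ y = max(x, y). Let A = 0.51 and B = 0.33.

A ⇒ B = min(1, 1 − 0.51 + 0.33) = min(1, 0.82) = 0.82
B ⇒ A = min(1, 1 − 0.33 + 0.51) = min(1, 1.18) = 1.00
(A ⇒ B) ∨ (B ⇒ A) = max(0.82, 1.00) = 1.00
(As expected: a Ł∞-tautology — holds in every MV-chain.)

1.00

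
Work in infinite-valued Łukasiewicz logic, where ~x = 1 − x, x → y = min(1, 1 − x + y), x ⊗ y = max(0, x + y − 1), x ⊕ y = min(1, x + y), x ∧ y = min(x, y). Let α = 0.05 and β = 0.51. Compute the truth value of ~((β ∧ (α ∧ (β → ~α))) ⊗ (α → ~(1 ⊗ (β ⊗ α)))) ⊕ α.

1.00

~α = 1 − 0.05 = 0.95
β → ~α = min(1, 1 − 0.51 + 0.95) = min(1, 1.44) = 1.00
α ∧ (β → ~α) = min(0.05, 1.00) = 0.05
β ∧ (α ∧ (β → ~α)) = min(0.51, 0.05) = 0.05
β ⊗ α = max(0, 0.51 + 0.05 − 1) = max(0, -0.44) = 0.00
1 ⊗ (β ⊗ α) = max(0, 1.00 + 0.00 − 1) = max(0, 0.00) = 0.00
~(1 ⊗ (β ⊗ α)) = 1 − 0.00 = 1.00
α → ~(1 ⊗ (β ⊗ α)) = min(1, 1 − 0.05 + 1.00) = min(1, 1.95) = 1.00
(β ∧ (α ∧ (β → ~α))) ⊗ (α → ~(1 ⊗ (β ⊗ α))) = max(0, 0.05 + 1.00 − 1) = max(0, 0.05) = 0.05
~((β ∧ (α ∧ (β → ~α))) ⊗ (α → ~(1 ⊗ (β ⊗ α)))) = 1 − 0.05 = 0.95
~((β ∧ (α ∧ (β → ~α))) ⊗ (α → ~(1 ⊗ (β ⊗ α)))) ⊕ α = min(1, 0.95 + 0.05) = min(1, 1.00) = 1.00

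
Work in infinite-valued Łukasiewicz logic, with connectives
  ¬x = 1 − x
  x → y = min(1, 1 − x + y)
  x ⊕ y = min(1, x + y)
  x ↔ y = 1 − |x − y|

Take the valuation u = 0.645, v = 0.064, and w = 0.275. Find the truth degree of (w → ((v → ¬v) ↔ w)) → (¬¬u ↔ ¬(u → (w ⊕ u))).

¬v = 1 − 0.064 = 0.936
v → ¬v = min(1, 1 − 0.064 + 0.936) = min(1, 1.872) = 1.000
(v → ¬v) ↔ w = 1 − |1.000 − 0.275| = 1 − 0.725 = 0.275
w → ((v → ¬v) ↔ w) = min(1, 1 − 0.275 + 0.275) = min(1, 1.000) = 1.000
¬u = 1 − 0.645 = 0.355
¬¬u = 1 − 0.355 = 0.645
w ⊕ u = min(1, 0.275 + 0.645) = min(1, 0.920) = 0.920
u → (w ⊕ u) = min(1, 1 − 0.645 + 0.920) = min(1, 1.275) = 1.000
¬(u → (w ⊕ u)) = 1 − 1.000 = 0.000
¬¬u ↔ ¬(u → (w ⊕ u)) = 1 − |0.645 − 0.000| = 1 − 0.645 = 0.355
(w → ((v → ¬v) ↔ w)) → (¬¬u ↔ ¬(u → (w ⊕ u))) = min(1, 1 − 1.000 + 0.355) = min(1, 0.355) = 0.355

0.355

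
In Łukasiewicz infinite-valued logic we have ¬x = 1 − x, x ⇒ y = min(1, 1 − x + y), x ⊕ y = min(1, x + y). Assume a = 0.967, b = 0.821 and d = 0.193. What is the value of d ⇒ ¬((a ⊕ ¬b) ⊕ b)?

0.807

¬b = 1 − 0.821 = 0.179
a ⊕ ¬b = min(1, 0.967 + 0.179) = min(1, 1.146) = 1.000
(a ⊕ ¬b) ⊕ b = min(1, 1.000 + 0.821) = min(1, 1.821) = 1.000
¬((a ⊕ ¬b) ⊕ b) = 1 − 1.000 = 0.000
d ⇒ ¬((a ⊕ ¬b) ⊕ b) = min(1, 1 − 0.193 + 0.000) = min(1, 0.807) = 0.807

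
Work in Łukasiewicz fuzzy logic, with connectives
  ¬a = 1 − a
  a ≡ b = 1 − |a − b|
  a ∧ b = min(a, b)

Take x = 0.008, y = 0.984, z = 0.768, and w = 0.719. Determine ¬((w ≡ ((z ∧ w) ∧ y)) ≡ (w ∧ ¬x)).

0.281

z ∧ w = min(0.768, 0.719) = 0.719
(z ∧ w) ∧ y = min(0.719, 0.984) = 0.719
w ≡ ((z ∧ w) ∧ y) = 1 − |0.719 − 0.719| = 1 − 0.000 = 1.000
¬x = 1 − 0.008 = 0.992
w ∧ ¬x = min(0.719, 0.992) = 0.719
(w ≡ ((z ∧ w) ∧ y)) ≡ (w ∧ ¬x) = 1 − |1.000 − 0.719| = 1 − 0.281 = 0.719
¬((w ≡ ((z ∧ w) ∧ y)) ≡ (w ∧ ¬x)) = 1 − 0.719 = 0.281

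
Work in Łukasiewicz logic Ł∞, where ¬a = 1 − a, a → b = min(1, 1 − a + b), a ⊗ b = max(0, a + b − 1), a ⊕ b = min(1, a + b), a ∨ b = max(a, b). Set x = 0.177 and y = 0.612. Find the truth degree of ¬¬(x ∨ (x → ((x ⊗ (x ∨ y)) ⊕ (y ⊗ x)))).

0.823

x ∨ y = max(0.177, 0.612) = 0.612
x ⊗ (x ∨ y) = max(0, 0.177 + 0.612 − 1) = max(0, -0.211) = 0.000
y ⊗ x = max(0, 0.612 + 0.177 − 1) = max(0, -0.211) = 0.000
(x ⊗ (x ∨ y)) ⊕ (y ⊗ x) = min(1, 0.000 + 0.000) = min(1, 0.000) = 0.000
x → ((x ⊗ (x ∨ y)) ⊕ (y ⊗ x)) = min(1, 1 − 0.177 + 0.000) = min(1, 0.823) = 0.823
x ∨ (x → ((x ⊗ (x ∨ y)) ⊕ (y ⊗ x))) = max(0.177, 0.823) = 0.823
¬(x ∨ (x → ((x ⊗ (x ∨ y)) ⊕ (y ⊗ x)))) = 1 − 0.823 = 0.177
¬¬(x ∨ (x → ((x ⊗ (x ∨ y)) ⊕ (y ⊗ x)))) = 1 − 0.177 = 0.823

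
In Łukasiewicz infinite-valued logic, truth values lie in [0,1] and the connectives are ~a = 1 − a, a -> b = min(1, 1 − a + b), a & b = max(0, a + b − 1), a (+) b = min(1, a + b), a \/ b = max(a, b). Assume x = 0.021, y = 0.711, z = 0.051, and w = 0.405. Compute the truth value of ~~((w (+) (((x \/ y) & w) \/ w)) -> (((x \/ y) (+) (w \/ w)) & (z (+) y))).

x \/ y = max(0.021, 0.711) = 0.711
(x \/ y) & w = max(0, 0.711 + 0.405 − 1) = max(0, 0.116) = 0.116
((x \/ y) & w) \/ w = max(0.116, 0.405) = 0.405
w (+) (((x \/ y) & w) \/ w) = min(1, 0.405 + 0.405) = min(1, 0.810) = 0.810
w \/ w = max(0.405, 0.405) = 0.405
(x \/ y) (+) (w \/ w) = min(1, 0.711 + 0.405) = min(1, 1.116) = 1.000
z (+) y = min(1, 0.051 + 0.711) = min(1, 0.762) = 0.762
((x \/ y) (+) (w \/ w)) & (z (+) y) = max(0, 1.000 + 0.762 − 1) = max(0, 0.762) = 0.762
(w (+) (((x \/ y) & w) \/ w)) -> (((x \/ y) (+) (w \/ w)) & (z (+) y)) = min(1, 1 − 0.810 + 0.762) = min(1, 0.952) = 0.952
~((w (+) (((x \/ y) & w) \/ w)) -> (((x \/ y) (+) (w \/ w)) & (z (+) y))) = 1 − 0.952 = 0.048
~~((w (+) (((x \/ y) & w) \/ w)) -> (((x \/ y) (+) (w \/ w)) & (z (+) y))) = 1 − 0.048 = 0.952

0.952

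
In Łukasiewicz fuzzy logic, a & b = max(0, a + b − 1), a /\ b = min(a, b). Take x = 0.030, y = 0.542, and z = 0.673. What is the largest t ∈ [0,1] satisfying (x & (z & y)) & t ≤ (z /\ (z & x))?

z & y = max(0, 0.673 + 0.542 − 1) = max(0, 0.215) = 0.215
x & (z & y) = max(0, 0.030 + 0.215 − 1) = max(0, -0.755) = 0.000
So the left factor is x & (z & y) = 0.000.
z & x = max(0, 0.673 + 0.030 − 1) = max(0, -0.297) = 0.000
z /\ (z & x) = min(0.673, 0.000) = 0.000
So the right-hand bound is z /\ (z & x) = 0.000.
The residuum of the Łukasiewicz t-norm gives the supremum: min(1, 1 − 0.000 + 0.000).
1 − 0.000 + 0.000 = 1.000, so t = min(1, 1.000) = 1.000.
Check: 0.000 & 1.000 = max(0, 0.000) = 0.000 ≤ 0.000.

1.000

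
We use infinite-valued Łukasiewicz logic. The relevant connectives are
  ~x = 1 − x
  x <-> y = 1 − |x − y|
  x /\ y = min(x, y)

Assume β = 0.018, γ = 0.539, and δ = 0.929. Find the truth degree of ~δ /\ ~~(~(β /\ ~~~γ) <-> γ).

~δ = 1 − 0.929 = 0.071
~γ = 1 − 0.539 = 0.461
~~γ = 1 − 0.461 = 0.539
~~~γ = 1 − 0.539 = 0.461
β /\ ~~~γ = min(0.018, 0.461) = 0.018
~(β /\ ~~~γ) = 1 − 0.018 = 0.982
~(β /\ ~~~γ) <-> γ = 1 − |0.982 − 0.539| = 1 − 0.443 = 0.557
~(~(β /\ ~~~γ) <-> γ) = 1 − 0.557 = 0.443
~~(~(β /\ ~~~γ) <-> γ) = 1 − 0.443 = 0.557
~δ /\ ~~(~(β /\ ~~~γ) <-> γ) = min(0.071, 0.557) = 0.071

0.071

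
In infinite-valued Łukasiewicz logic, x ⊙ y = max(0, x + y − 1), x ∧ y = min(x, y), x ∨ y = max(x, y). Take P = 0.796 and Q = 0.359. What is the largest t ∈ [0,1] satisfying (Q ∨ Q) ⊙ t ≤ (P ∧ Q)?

1.000

Q ∨ Q = max(0.359, 0.359) = 0.359
So the left factor is Q ∨ Q = 0.359.
P ∧ Q = min(0.796, 0.359) = 0.359
So the right-hand bound is P ∧ Q = 0.359.
The residuum of the Łukasiewicz t-norm gives the supremum: min(1, 1 − 0.359 + 0.359).
1 − 0.359 + 0.359 = 1.000, so t = min(1, 1.000) = 1.000.
Check: 0.359 ⊙ 1.000 = max(0, 0.359) = 0.359 ≤ 0.359.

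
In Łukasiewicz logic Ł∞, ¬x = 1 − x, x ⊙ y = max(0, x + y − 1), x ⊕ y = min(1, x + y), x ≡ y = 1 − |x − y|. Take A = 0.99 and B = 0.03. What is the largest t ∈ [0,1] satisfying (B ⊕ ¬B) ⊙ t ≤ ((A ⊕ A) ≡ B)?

0.03

¬B = 1 − 0.03 = 0.97
B ⊕ ¬B = min(1, 0.03 + 0.97) = min(1, 1.00) = 1.00
So the left factor is B ⊕ ¬B = 1.00.
A ⊕ A = min(1, 0.99 + 0.99) = min(1, 1.98) = 1.00
(A ⊕ A) ≡ B = 1 − |1.00 − 0.03| = 1 − 0.97 = 0.03
So the right-hand bound is (A ⊕ A) ≡ B = 0.03.
The residuum of the Łukasiewicz t-norm gives the supremum: min(1, 1 − 1.00 + 0.03).
1 − 1.00 + 0.03 = 0.03, so t = min(1, 0.03) = 0.03.
Check: 1.00 ⊙ 0.03 = max(0, 0.03) = 0.03 ≤ 0.03.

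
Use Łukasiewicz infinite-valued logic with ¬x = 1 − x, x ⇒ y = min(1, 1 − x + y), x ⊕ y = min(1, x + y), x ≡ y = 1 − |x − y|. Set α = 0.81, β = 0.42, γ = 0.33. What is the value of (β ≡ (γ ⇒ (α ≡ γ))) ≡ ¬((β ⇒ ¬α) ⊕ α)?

α ≡ γ = 1 − |0.81 − 0.33| = 1 − 0.48 = 0.52
γ ⇒ (α ≡ γ) = min(1, 1 − 0.33 + 0.52) = min(1, 1.19) = 1.00
β ≡ (γ ⇒ (α ≡ γ)) = 1 − |0.42 − 1.00| = 1 − 0.58 = 0.42
¬α = 1 − 0.81 = 0.19
β ⇒ ¬α = min(1, 1 − 0.42 + 0.19) = min(1, 0.77) = 0.77
(β ⇒ ¬α) ⊕ α = min(1, 0.77 + 0.81) = min(1, 1.58) = 1.00
¬((β ⇒ ¬α) ⊕ α) = 1 − 1.00 = 0.00
(β ≡ (γ ⇒ (α ≡ γ))) ≡ ¬((β ⇒ ¬α) ⊕ α) = 1 − |0.42 − 0.00| = 1 − 0.42 = 0.58

0.58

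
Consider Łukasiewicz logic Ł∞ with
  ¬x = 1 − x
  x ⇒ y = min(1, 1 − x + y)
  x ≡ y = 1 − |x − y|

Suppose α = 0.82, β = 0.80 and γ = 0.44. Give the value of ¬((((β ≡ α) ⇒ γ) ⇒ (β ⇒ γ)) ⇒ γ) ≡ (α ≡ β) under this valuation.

0.58

β ≡ α = 1 − |0.80 − 0.82| = 1 − 0.02 = 0.98
(β ≡ α) ⇒ γ = min(1, 1 − 0.98 + 0.44) = min(1, 0.46) = 0.46
β ⇒ γ = min(1, 1 − 0.80 + 0.44) = min(1, 0.64) = 0.64
((β ≡ α) ⇒ γ) ⇒ (β ⇒ γ) = min(1, 1 − 0.46 + 0.64) = min(1, 1.18) = 1.00
(((β ≡ α) ⇒ γ) ⇒ (β ⇒ γ)) ⇒ γ = min(1, 1 − 1.00 + 0.44) = min(1, 0.44) = 0.44
¬((((β ≡ α) ⇒ γ) ⇒ (β ⇒ γ)) ⇒ γ) = 1 − 0.44 = 0.56
α ≡ β = 1 − |0.82 − 0.80| = 1 − 0.02 = 0.98
¬((((β ≡ α) ⇒ γ) ⇒ (β ⇒ γ)) ⇒ γ) ≡ (α ≡ β) = 1 − |0.56 − 0.98| = 1 − 0.42 = 0.58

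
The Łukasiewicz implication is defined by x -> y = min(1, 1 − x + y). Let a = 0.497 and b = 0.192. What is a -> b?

0.695

a -> b = min(1, 1 − 0.497 + 0.192) = min(1, 0.695) = 0.695
For comparison, the Gödel implication (1 if x ≤ y else y) would give 0.192.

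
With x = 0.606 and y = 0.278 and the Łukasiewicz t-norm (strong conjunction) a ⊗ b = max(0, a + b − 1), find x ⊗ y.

0.000

x ⊗ y = max(0, 0.606 + 0.278 − 1) = max(0, -0.116) = 0.000
For comparison, the Gödel (minimum) t-norm min(a, b) would give 0.278.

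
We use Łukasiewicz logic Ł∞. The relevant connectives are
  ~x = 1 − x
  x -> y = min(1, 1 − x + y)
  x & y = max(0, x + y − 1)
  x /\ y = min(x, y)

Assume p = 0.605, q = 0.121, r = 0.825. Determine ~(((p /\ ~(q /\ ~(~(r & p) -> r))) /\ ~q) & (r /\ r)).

0.570

r & p = max(0, 0.825 + 0.605 − 1) = max(0, 0.430) = 0.430
~(r & p) = 1 − 0.430 = 0.570
~(r & p) -> r = min(1, 1 − 0.570 + 0.825) = min(1, 1.255) = 1.000
~(~(r & p) -> r) = 1 − 1.000 = 0.000
q /\ ~(~(r & p) -> r) = min(0.121, 0.000) = 0.000
~(q /\ ~(~(r & p) -> r)) = 1 − 0.000 = 1.000
p /\ ~(q /\ ~(~(r & p) -> r)) = min(0.605, 1.000) = 0.605
~q = 1 − 0.121 = 0.879
(p /\ ~(q /\ ~(~(r & p) -> r))) /\ ~q = min(0.605, 0.879) = 0.605
r /\ r = min(0.825, 0.825) = 0.825
((p /\ ~(q /\ ~(~(r & p) -> r))) /\ ~q) & (r /\ r) = max(0, 0.605 + 0.825 − 1) = max(0, 0.430) = 0.430
~(((p /\ ~(q /\ ~(~(r & p) -> r))) /\ ~q) & (r /\ r)) = 1 − 0.430 = 0.570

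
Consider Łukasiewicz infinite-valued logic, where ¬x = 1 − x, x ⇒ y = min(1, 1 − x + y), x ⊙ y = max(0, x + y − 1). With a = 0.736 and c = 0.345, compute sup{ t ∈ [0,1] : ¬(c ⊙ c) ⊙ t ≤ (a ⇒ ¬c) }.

0.919

c ⊙ c = max(0, 0.345 + 0.345 − 1) = max(0, -0.310) = 0.000
¬(c ⊙ c) = 1 − 0.000 = 1.000
So the left factor is ¬(c ⊙ c) = 1.000.
¬c = 1 − 0.345 = 0.655
a ⇒ ¬c = min(1, 1 − 0.736 + 0.655) = min(1, 0.919) = 0.919
So the right-hand bound is a ⇒ ¬c = 0.919.
The residuum of the Łukasiewicz t-norm gives the supremum: min(1, 1 − 1.000 + 0.919).
1 − 1.000 + 0.919 = 0.919, so t = min(1, 0.919) = 0.919.
Check: 1.000 ⊙ 0.919 = max(0, 0.919) = 0.919 ≤ 0.919.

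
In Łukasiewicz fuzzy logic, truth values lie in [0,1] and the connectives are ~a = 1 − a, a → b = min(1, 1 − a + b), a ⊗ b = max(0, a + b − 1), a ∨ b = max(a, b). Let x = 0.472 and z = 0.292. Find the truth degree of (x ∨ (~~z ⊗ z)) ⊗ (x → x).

0.472

~z = 1 − 0.292 = 0.708
~~z = 1 − 0.708 = 0.292
~~z ⊗ z = max(0, 0.292 + 0.292 − 1) = max(0, -0.416) = 0.000
x ∨ (~~z ⊗ z) = max(0.472, 0.000) = 0.472
x → x = min(1, 1 − 0.472 + 0.472) = min(1, 1.000) = 1.000
(x ∨ (~~z ⊗ z)) ⊗ (x → x) = max(0, 0.472 + 1.000 − 1) = max(0, 0.472) = 0.472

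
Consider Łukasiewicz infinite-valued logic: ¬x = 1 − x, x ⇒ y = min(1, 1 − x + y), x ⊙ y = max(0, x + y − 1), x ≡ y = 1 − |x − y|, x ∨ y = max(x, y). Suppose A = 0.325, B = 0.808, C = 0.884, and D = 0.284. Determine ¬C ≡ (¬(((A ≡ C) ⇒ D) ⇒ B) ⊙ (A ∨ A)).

0.884

¬C = 1 − 0.884 = 0.116
A ≡ C = 1 − |0.325 − 0.884| = 1 − 0.559 = 0.441
(A ≡ C) ⇒ D = min(1, 1 − 0.441 + 0.284) = min(1, 0.843) = 0.843
((A ≡ C) ⇒ D) ⇒ B = min(1, 1 − 0.843 + 0.808) = min(1, 0.965) = 0.965
¬(((A ≡ C) ⇒ D) ⇒ B) = 1 − 0.965 = 0.035
A ∨ A = max(0.325, 0.325) = 0.325
¬(((A ≡ C) ⇒ D) ⇒ B) ⊙ (A ∨ A) = max(0, 0.035 + 0.325 − 1) = max(0, -0.640) = 0.000
¬C ≡ (¬(((A ≡ C) ⇒ D) ⇒ B) ⊙ (A ∨ A)) = 1 − |0.116 − 0.000| = 1 − 0.116 = 0.884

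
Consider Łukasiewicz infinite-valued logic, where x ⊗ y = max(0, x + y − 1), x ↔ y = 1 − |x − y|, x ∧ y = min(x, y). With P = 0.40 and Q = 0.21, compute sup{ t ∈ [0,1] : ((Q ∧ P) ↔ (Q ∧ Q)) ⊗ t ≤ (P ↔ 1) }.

0.40

Q ∧ P = min(0.21, 0.40) = 0.21
Q ∧ Q = min(0.21, 0.21) = 0.21
(Q ∧ P) ↔ (Q ∧ Q) = 1 − |0.21 − 0.21| = 1 − 0.00 = 1.00
So the left factor is (Q ∧ P) ↔ (Q ∧ Q) = 1.00.
P ↔ 1 = 1 − |0.40 − 1.00| = 1 − 0.60 = 0.40
So the right-hand bound is P ↔ 1 = 0.40.
The residuum of the Łukasiewicz t-norm gives the supremum: min(1, 1 − 1.00 + 0.40).
1 − 1.00 + 0.40 = 0.40, so t = min(1, 0.40) = 0.40.
Check: 1.00 ⊗ 0.40 = max(0, 0.40) = 0.40 ≤ 0.40.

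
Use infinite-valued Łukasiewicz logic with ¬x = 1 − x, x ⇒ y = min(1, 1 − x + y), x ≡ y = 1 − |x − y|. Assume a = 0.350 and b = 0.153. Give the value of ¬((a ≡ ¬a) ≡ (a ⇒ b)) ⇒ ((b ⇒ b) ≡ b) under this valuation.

¬a = 1 − 0.350 = 0.650
a ≡ ¬a = 1 − |0.350 − 0.650| = 1 − 0.300 = 0.700
a ⇒ b = min(1, 1 − 0.350 + 0.153) = min(1, 0.803) = 0.803
(a ≡ ¬a) ≡ (a ⇒ b) = 1 − |0.700 − 0.803| = 1 − 0.103 = 0.897
¬((a ≡ ¬a) ≡ (a ⇒ b)) = 1 − 0.897 = 0.103
b ⇒ b = min(1, 1 − 0.153 + 0.153) = min(1, 1.000) = 1.000
(b ⇒ b) ≡ b = 1 − |1.000 − 0.153| = 1 − 0.847 = 0.153
¬((a ≡ ¬a) ≡ (a ⇒ b)) ⇒ ((b ⇒ b) ≡ b) = min(1, 1 − 0.103 + 0.153) = min(1, 1.050) = 1.000

1.000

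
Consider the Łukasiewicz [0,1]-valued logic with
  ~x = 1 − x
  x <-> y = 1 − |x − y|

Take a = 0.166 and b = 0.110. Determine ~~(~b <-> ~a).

~b = 1 − 0.110 = 0.890
~a = 1 − 0.166 = 0.834
~b <-> ~a = 1 − |0.890 − 0.834| = 1 − 0.056 = 0.944
~(~b <-> ~a) = 1 − 0.944 = 0.056
~~(~b <-> ~a) = 1 − 0.056 = 0.944

0.944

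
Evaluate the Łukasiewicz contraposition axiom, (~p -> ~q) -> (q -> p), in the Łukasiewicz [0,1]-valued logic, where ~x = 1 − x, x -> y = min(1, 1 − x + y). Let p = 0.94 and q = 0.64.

~p = 1 − 0.94 = 0.06
~q = 1 − 0.64 = 0.36
~p -> ~q = min(1, 1 − 0.06 + 0.36) = min(1, 1.30) = 1.00
q -> p = min(1, 1 − 0.64 + 0.94) = min(1, 1.30) = 1.00
(~p -> ~q) -> (q -> p) = min(1, 1 − 1.00 + 1.00) = min(1, 1.00) = 1.00
(As expected: an axiom of Ł∞, always 1.)

1.00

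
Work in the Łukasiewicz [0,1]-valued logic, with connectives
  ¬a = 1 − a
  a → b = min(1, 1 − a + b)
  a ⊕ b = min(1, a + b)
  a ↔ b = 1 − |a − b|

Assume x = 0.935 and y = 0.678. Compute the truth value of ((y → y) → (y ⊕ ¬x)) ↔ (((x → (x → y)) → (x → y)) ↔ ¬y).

0.644

y → y = min(1, 1 − 0.678 + 0.678) = min(1, 1.000) = 1.000
¬x = 1 − 0.935 = 0.065
y ⊕ ¬x = min(1, 0.678 + 0.065) = min(1, 0.743) = 0.743
(y → y) → (y ⊕ ¬x) = min(1, 1 − 1.000 + 0.743) = min(1, 0.743) = 0.743
x → y = min(1, 1 − 0.935 + 0.678) = min(1, 0.743) = 0.743
x → (x → y) = min(1, 1 − 0.935 + 0.743) = min(1, 0.808) = 0.808
(x → (x → y)) → (x → y) = min(1, 1 − 0.808 + 0.743) = min(1, 0.935) = 0.935
¬y = 1 − 0.678 = 0.322
((x → (x → y)) → (x → y)) ↔ ¬y = 1 − |0.935 − 0.322| = 1 − 0.613 = 0.387
((y → y) → (y ⊕ ¬x)) ↔ (((x → (x → y)) → (x → y)) ↔ ¬y) = 1 − |0.743 − 0.387| = 1 − 0.356 = 0.644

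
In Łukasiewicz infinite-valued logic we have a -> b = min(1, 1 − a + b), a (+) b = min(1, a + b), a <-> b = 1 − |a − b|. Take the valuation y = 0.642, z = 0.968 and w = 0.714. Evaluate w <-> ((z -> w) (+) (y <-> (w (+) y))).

z -> w = min(1, 1 − 0.968 + 0.714) = min(1, 0.746) = 0.746
w (+) y = min(1, 0.714 + 0.642) = min(1, 1.356) = 1.000
y <-> (w (+) y) = 1 − |0.642 − 1.000| = 1 − 0.358 = 0.642
(z -> w) (+) (y <-> (w (+) y)) = min(1, 0.746 + 0.642) = min(1, 1.388) = 1.000
w <-> ((z -> w) (+) (y <-> (w (+) y))) = 1 − |0.714 − 1.000| = 1 − 0.286 = 0.714

0.714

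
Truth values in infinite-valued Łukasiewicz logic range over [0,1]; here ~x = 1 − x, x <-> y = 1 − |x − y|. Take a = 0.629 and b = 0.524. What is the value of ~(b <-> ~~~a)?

0.153

~a = 1 − 0.629 = 0.371
~~a = 1 − 0.371 = 0.629
~~~a = 1 − 0.629 = 0.371
b <-> ~~~a = 1 − |0.524 − 0.371| = 1 − 0.153 = 0.847
~(b <-> ~~~a) = 1 − 0.847 = 0.153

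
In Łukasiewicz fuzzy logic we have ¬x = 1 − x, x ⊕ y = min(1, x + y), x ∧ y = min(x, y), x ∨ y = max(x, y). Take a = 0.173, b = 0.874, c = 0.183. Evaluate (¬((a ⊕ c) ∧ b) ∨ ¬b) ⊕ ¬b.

a ⊕ c = min(1, 0.173 + 0.183) = min(1, 0.356) = 0.356
(a ⊕ c) ∧ b = min(0.356, 0.874) = 0.356
¬((a ⊕ c) ∧ b) = 1 − 0.356 = 0.644
¬b = 1 − 0.874 = 0.126
¬((a ⊕ c) ∧ b) ∨ ¬b = max(0.644, 0.126) = 0.644
(¬((a ⊕ c) ∧ b) ∨ ¬b) ⊕ ¬b = min(1, 0.644 + 0.126) = min(1, 0.770) = 0.770

0.770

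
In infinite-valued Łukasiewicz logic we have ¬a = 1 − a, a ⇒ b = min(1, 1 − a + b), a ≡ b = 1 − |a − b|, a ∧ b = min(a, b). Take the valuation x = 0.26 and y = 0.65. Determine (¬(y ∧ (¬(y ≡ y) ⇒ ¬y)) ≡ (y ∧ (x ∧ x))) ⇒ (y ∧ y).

y ≡ y = 1 − |0.65 − 0.65| = 1 − 0.00 = 1.00
¬(y ≡ y) = 1 − 1.00 = 0.00
¬y = 1 − 0.65 = 0.35
¬(y ≡ y) ⇒ ¬y = min(1, 1 − 0.00 + 0.35) = min(1, 1.35) = 1.00
y ∧ (¬(y ≡ y) ⇒ ¬y) = min(0.65, 1.00) = 0.65
¬(y ∧ (¬(y ≡ y) ⇒ ¬y)) = 1 − 0.65 = 0.35
x ∧ x = min(0.26, 0.26) = 0.26
y ∧ (x ∧ x) = min(0.65, 0.26) = 0.26
¬(y ∧ (¬(y ≡ y) ⇒ ¬y)) ≡ (y ∧ (x ∧ x)) = 1 − |0.35 − 0.26| = 1 − 0.09 = 0.91
y ∧ y = min(0.65, 0.65) = 0.65
(¬(y ∧ (¬(y ≡ y) ⇒ ¬y)) ≡ (y ∧ (x ∧ x))) ⇒ (y ∧ y) = min(1, 1 − 0.91 + 0.65) = min(1, 0.74) = 0.74

0.74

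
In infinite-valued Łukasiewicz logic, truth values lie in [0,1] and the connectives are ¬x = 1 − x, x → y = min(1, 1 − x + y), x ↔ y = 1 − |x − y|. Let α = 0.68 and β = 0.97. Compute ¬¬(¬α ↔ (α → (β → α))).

0.32

¬α = 1 − 0.68 = 0.32
β → α = min(1, 1 − 0.97 + 0.68) = min(1, 0.71) = 0.71
α → (β → α) = min(1, 1 − 0.68 + 0.71) = min(1, 1.03) = 1.00
¬α ↔ (α → (β → α)) = 1 − |0.32 − 1.00| = 1 − 0.68 = 0.32
¬(¬α ↔ (α → (β → α))) = 1 − 0.32 = 0.68
¬¬(¬α ↔ (α → (β → α))) = 1 − 0.68 = 0.32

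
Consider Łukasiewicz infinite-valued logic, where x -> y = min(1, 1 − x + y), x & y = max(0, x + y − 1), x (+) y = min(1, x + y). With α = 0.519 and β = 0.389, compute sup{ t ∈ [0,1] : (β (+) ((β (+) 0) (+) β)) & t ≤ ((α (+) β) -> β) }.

β (+) 0 = min(1, 0.389 + 0.000) = min(1, 0.389) = 0.389
(β (+) 0) (+) β = min(1, 0.389 + 0.389) = min(1, 0.778) = 0.778
β (+) ((β (+) 0) (+) β) = min(1, 0.389 + 0.778) = min(1, 1.167) = 1.000
So the left factor is β (+) ((β (+) 0) (+) β) = 1.000.
α (+) β = min(1, 0.519 + 0.389) = min(1, 0.908) = 0.908
(α (+) β) -> β = min(1, 1 − 0.908 + 0.389) = min(1, 0.481) = 0.481
So the right-hand bound is (α (+) β) -> β = 0.481.
The residuum of the Łukasiewicz t-norm gives the supremum: min(1, 1 − 1.000 + 0.481).
1 − 1.000 + 0.481 = 0.481, so t = min(1, 0.481) = 0.481.
Check: 1.000 & 0.481 = max(0, 0.481) = 0.481 ≤ 0.481.

0.481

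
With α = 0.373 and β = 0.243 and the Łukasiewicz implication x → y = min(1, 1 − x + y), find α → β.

0.870

α → β = min(1, 1 − 0.373 + 0.243) = min(1, 0.870) = 0.870
For comparison, the Gödel implication (1 if x ≤ y else y) would give 0.243.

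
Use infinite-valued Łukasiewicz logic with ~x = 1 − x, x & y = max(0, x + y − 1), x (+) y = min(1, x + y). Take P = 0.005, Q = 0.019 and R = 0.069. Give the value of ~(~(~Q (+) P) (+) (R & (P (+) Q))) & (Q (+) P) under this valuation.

~Q = 1 − 0.019 = 0.981
~Q (+) P = min(1, 0.981 + 0.005) = min(1, 0.986) = 0.986
~(~Q (+) P) = 1 − 0.986 = 0.014
P (+) Q = min(1, 0.005 + 0.019) = min(1, 0.024) = 0.024
R & (P (+) Q) = max(0, 0.069 + 0.024 − 1) = max(0, -0.907) = 0.000
~(~Q (+) P) (+) (R & (P (+) Q)) = min(1, 0.014 + 0.000) = min(1, 0.014) = 0.014
~(~(~Q (+) P) (+) (R & (P (+) Q))) = 1 − 0.014 = 0.986
Q (+) P = min(1, 0.019 + 0.005) = min(1, 0.024) = 0.024
~(~(~Q (+) P) (+) (R & (P (+) Q))) & (Q (+) P) = max(0, 0.986 + 0.024 − 1) = max(0, 0.010) = 0.010

0.010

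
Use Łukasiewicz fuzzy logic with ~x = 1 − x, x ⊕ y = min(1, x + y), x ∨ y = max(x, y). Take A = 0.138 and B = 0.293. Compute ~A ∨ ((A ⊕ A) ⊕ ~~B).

0.862

~A = 1 − 0.138 = 0.862
A ⊕ A = min(1, 0.138 + 0.138) = min(1, 0.276) = 0.276
~B = 1 − 0.293 = 0.707
~~B = 1 − 0.707 = 0.293
(A ⊕ A) ⊕ ~~B = min(1, 0.276 + 0.293) = min(1, 0.569) = 0.569
~A ∨ ((A ⊕ A) ⊕ ~~B) = max(0.862, 0.569) = 0.862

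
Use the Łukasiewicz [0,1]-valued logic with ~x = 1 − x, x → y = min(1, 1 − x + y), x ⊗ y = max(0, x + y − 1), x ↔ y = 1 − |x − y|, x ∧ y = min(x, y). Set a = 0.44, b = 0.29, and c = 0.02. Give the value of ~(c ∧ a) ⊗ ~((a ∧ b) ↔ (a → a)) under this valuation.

0.69

c ∧ a = min(0.02, 0.44) = 0.02
~(c ∧ a) = 1 − 0.02 = 0.98
a ∧ b = min(0.44, 0.29) = 0.29
a → a = min(1, 1 − 0.44 + 0.44) = min(1, 1.00) = 1.00
(a ∧ b) ↔ (a → a) = 1 − |0.29 − 1.00| = 1 − 0.71 = 0.29
~((a ∧ b) ↔ (a → a)) = 1 − 0.29 = 0.71
~(c ∧ a) ⊗ ~((a ∧ b) ↔ (a → a)) = max(0, 0.98 + 0.71 − 1) = max(0, 0.69) = 0.69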